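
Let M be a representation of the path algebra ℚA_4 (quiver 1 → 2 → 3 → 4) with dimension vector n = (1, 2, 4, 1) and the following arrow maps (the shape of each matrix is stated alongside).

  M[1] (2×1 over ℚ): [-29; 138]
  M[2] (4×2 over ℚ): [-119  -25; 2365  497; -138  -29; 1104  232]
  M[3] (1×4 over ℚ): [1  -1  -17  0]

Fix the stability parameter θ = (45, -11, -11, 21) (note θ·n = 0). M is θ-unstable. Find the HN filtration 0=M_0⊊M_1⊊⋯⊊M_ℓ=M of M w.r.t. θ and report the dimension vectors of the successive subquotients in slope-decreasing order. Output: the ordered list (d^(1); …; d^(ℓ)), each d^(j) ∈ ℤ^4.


Barcode: M ≅ I[1,3], I[2,4], I[3,3]^2. HN layers by μ_θ (3 steps, strictly decreasing):
  μ^(1)=21; μ^(2)=23/3; μ^(3)=-11

((0, 0, 0, 1); (1, 1, 1, 0); (0, 1, 3, 0))


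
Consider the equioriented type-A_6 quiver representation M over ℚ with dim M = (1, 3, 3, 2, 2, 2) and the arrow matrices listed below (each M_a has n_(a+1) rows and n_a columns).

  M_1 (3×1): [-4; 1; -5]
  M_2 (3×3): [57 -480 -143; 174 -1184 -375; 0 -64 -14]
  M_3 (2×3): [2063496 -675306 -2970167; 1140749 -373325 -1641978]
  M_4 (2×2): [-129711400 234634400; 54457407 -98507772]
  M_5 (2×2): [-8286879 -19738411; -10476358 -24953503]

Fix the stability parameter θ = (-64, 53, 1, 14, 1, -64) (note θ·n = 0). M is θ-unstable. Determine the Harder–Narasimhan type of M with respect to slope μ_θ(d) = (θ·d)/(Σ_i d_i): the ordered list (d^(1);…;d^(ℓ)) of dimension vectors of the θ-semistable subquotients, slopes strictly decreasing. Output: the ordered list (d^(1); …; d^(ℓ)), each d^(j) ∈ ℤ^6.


Via rank(M_{q-1}∘⋯∘M_p): M ≅ I[1,3], I[2,2], I[2,4], I[3,6], I[5,6].
μ_θ-semistable layers: μ^(1)=53; μ^(2)=27; μ^(3)=68/3; μ^(4)=-12; μ^(5)=-63/2; μ^(6)=-64

((0, 1, 0, 0, 0, 0); (0, 1, 1, 0, 0, 0); (0, 1, 1, 1, 0, 0); (0, 0, 1, 1, 1, 1); (0, 0, 0, 0, 1, 1); (1, 0, 0, 0, 0, 0))


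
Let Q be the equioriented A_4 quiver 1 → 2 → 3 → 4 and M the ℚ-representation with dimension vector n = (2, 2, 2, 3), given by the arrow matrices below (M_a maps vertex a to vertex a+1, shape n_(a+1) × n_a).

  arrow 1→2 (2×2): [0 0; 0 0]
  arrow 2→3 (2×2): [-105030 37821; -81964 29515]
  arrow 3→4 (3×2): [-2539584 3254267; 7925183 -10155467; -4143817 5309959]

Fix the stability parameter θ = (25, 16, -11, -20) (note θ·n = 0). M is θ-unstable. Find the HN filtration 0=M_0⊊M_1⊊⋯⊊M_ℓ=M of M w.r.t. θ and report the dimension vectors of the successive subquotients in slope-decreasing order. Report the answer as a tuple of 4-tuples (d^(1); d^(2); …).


Via rank(M_{q-1}∘⋯∘M_p): M ≅ I[1,1]^2, I[2,4]^2, I[4,4].
μ_θ-semistable layers: μ^(1)=25; μ^(2)=-5; μ^(3)=-20

((2, 0, 0, 0); (0, 2, 2, 2); (0, 0, 0, 1))


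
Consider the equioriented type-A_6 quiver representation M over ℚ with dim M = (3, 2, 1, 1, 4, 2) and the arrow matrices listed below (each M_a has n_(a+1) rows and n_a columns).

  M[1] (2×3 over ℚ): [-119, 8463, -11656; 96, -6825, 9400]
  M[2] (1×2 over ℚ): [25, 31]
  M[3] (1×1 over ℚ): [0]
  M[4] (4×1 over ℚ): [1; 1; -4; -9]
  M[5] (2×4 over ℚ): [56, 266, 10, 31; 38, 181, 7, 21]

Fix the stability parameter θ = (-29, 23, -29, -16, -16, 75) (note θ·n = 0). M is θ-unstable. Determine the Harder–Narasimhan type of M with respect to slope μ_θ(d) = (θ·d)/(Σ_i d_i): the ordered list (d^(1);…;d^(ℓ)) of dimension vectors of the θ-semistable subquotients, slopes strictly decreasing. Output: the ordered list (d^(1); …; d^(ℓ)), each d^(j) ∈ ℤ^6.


Interval decomposition of M: I[1,1], I[1,2], I[1,3], I[4,6], I[5,5]^2, I[5,6].
HN type (ℓ=5): μ^(1)=75; μ^(2)=23; μ^(3)=-3; μ^(4)=-16; μ^(5)=-29

((0, 0, 0, 0, 0, 2); (0, 1, 0, 0, 0, 0); (0, 1, 1, 0, 0, 0); (0, 0, 0, 1, 4, 0); (3, 0, 0, 0, 0, 0))


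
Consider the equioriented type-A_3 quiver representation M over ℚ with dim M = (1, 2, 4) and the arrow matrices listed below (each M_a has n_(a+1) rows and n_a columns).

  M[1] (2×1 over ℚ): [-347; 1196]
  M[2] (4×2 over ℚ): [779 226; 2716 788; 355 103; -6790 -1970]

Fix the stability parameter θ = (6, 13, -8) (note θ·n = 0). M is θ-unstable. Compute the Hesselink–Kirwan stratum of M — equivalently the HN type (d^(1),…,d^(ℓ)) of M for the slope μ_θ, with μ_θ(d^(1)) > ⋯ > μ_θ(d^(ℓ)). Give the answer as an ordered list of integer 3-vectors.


Barcode: M ≅ I[1,3], I[2,3], I[3,3]^2. HN layers by μ_θ (3 steps, strictly decreasing):
  μ^(1)=11/3; μ^(2)=5/2; μ^(3)=-8

((1, 1, 1); (0, 1, 1); (0, 0, 2))


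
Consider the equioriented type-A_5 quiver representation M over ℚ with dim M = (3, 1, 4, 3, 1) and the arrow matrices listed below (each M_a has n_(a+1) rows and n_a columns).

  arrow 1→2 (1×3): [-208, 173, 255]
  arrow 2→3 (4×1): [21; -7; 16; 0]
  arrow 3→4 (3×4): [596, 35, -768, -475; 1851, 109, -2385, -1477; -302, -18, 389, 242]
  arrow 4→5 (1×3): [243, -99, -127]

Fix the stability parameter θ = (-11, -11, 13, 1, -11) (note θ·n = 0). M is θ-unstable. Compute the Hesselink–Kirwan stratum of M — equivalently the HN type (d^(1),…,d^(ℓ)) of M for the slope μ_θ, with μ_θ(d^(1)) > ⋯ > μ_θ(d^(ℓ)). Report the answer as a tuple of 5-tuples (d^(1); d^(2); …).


Interval decomposition of M: I[1,1]^2, I[1,5], I[3,3], I[3,4]^2.
HN type (ℓ=4): μ^(1)=13; μ^(2)=7; μ^(3)=1; μ^(4)=-11

((0, 0, 1, 0, 0); (0, 0, 2, 2, 0); (0, 0, 1, 1, 1); (3, 1, 0, 0, 0))


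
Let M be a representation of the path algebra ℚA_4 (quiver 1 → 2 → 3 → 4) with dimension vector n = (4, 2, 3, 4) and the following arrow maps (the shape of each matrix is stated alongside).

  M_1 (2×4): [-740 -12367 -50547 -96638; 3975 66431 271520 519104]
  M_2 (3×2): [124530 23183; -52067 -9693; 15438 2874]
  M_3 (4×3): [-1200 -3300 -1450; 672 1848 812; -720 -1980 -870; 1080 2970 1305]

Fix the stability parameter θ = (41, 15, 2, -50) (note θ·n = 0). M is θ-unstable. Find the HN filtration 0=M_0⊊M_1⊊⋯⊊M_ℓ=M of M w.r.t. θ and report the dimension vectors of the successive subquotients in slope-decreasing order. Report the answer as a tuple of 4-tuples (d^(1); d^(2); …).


Interval decomposition of M: I[1,1]^2, I[1,3]^2, I[3,4], I[4,4]^3.
HN type (ℓ=4): μ^(1)=41; μ^(2)=58/3; μ^(3)=-24; μ^(4)=-50

((2, 0, 0, 0); (2, 2, 2, 0); (0, 0, 1, 1); (0, 0, 0, 3))


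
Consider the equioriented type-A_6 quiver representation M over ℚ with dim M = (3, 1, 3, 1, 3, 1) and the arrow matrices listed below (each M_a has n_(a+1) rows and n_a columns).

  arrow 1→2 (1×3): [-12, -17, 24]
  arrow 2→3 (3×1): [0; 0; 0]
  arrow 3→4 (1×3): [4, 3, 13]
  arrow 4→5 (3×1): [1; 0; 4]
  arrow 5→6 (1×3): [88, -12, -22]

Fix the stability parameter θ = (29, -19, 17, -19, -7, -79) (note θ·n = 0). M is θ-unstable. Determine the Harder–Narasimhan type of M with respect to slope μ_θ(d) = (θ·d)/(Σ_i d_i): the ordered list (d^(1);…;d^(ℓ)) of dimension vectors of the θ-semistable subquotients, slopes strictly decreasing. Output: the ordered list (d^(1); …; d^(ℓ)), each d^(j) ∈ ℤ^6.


Via rank(M_{q-1}∘⋯∘M_p): M ≅ I[1,1]^2, I[1,2], I[3,3]^2, I[3,5], I[5,5], I[5,6].
μ_θ-semistable layers: μ^(1)=29; μ^(2)=17; μ^(3)=5; μ^(4)=-3; μ^(5)=-7; μ^(6)=-43

((2, 0, 0, 0, 0, 0); (0, 0, 2, 0, 0, 0); (1, 1, 0, 0, 0, 0); (0, 0, 1, 1, 1, 0); (0, 0, 0, 0, 1, 0); (0, 0, 0, 0, 1, 1))


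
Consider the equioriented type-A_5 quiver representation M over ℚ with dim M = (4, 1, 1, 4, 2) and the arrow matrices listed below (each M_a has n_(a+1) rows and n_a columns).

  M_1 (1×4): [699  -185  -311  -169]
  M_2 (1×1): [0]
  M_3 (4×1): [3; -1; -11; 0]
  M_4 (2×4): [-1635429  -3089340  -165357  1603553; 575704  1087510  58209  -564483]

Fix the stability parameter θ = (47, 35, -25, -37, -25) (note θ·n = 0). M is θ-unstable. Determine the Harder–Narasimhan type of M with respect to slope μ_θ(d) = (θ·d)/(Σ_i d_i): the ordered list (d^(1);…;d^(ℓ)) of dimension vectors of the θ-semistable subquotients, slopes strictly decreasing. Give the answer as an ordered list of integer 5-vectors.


Barcode: M ≅ I[1,1]^3, I[1,2], I[3,5], I[4,4]^2, I[4,5]. HN layers by μ_θ (5 steps, strictly decreasing):
  μ^(1)=47; μ^(2)=41; μ^(3)=-25; μ^(4)=-31; μ^(5)=-37

((3, 0, 0, 0, 0); (1, 1, 0, 0, 0); (0, 0, 0, 0, 2); (0, 0, 1, 1, 0); (0, 0, 0, 3, 0))


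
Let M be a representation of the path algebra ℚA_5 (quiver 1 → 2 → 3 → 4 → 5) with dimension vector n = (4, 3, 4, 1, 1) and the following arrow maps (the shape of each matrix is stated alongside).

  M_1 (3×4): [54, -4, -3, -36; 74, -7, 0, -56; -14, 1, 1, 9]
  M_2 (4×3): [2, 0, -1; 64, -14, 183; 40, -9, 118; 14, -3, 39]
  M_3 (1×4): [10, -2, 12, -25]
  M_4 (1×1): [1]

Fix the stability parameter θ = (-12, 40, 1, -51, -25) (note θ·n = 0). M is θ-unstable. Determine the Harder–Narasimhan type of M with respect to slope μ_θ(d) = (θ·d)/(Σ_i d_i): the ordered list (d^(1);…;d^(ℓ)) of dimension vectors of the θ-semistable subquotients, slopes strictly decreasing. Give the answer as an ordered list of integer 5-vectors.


Barcode: M ≅ I[1,1], I[1,3]^2, I[1,5], I[3,3]. HN layers by μ_θ (4 steps, strictly decreasing):
  μ^(1)=41/2; μ^(2)=1; μ^(3)=-35/4; μ^(4)=-12

((0, 2, 2, 0, 0); (0, 0, 1, 0, 0); (0, 1, 1, 1, 1); (4, 0, 0, 0, 0))


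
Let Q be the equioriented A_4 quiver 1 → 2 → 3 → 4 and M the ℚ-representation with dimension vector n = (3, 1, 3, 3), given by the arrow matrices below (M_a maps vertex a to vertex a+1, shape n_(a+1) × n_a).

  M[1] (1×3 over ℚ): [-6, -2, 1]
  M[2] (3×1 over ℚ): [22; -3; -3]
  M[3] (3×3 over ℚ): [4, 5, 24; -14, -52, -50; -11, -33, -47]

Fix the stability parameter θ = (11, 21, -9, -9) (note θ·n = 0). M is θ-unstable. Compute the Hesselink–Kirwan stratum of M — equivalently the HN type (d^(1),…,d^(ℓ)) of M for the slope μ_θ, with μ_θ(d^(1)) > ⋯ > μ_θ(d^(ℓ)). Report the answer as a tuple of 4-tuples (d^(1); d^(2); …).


Barcode: M ≅ I[1,1]^2, I[1,4], I[3,4]^2. HN layers by μ_θ (3 steps, strictly decreasing):
  μ^(1)=11; μ^(2)=7/2; μ^(3)=-9

((2, 0, 0, 0); (1, 1, 1, 1); (0, 0, 2, 2))


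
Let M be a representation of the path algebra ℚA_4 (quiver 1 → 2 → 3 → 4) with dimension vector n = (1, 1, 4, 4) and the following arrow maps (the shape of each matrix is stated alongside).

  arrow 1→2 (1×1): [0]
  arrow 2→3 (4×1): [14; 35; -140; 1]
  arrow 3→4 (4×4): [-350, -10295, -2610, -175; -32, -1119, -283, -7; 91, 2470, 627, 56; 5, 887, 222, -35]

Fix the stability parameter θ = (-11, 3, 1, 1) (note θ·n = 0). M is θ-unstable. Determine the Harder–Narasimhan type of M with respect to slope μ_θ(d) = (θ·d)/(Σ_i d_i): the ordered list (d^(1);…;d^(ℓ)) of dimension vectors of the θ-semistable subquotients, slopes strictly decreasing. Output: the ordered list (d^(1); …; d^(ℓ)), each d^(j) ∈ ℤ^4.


Barcode: M ≅ I[1,1], I[2,3], I[3,4]^3, I[4,4]. HN layers by μ_θ (3 steps, strictly decreasing):
  μ^(1)=2; μ^(2)=1; μ^(3)=-11

((0, 1, 1, 0); (0, 0, 3, 4); (1, 0, 0, 0))


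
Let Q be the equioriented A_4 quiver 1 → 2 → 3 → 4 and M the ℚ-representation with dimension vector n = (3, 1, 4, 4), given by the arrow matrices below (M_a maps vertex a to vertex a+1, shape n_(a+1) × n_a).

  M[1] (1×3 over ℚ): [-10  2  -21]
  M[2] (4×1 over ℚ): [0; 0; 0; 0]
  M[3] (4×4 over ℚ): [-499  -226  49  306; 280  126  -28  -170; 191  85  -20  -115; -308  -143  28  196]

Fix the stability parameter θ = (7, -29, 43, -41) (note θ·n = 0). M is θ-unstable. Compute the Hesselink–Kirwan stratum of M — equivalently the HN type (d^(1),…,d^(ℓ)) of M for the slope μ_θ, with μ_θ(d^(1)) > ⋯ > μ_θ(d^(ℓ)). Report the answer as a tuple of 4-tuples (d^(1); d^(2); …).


Interval decomposition of M: I[1,1]^2, I[1,2], I[3,4]^4.
HN type (ℓ=3): μ^(1)=7; μ^(2)=1; μ^(3)=-11

((2, 0, 0, 0); (0, 0, 4, 4); (1, 1, 0, 0))


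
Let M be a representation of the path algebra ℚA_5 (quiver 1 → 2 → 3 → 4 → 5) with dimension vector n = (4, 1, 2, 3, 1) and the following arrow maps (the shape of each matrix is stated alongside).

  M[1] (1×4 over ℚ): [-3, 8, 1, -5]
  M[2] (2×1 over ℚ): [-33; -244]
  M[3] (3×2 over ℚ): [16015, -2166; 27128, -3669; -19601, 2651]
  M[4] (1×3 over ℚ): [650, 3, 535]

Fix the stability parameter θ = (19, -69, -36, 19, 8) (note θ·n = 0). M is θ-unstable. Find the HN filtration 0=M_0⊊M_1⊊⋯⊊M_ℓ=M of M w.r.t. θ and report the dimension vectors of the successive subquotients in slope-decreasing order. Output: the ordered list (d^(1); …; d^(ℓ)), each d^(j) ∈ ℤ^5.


Barcode: M ≅ I[1,1]^3, I[1,5], I[3,4], I[4,4]. HN layers by μ_θ (4 steps, strictly decreasing):
  μ^(1)=19; μ^(2)=27/2; μ^(3)=-86/3; μ^(4)=-36

((3, 0, 0, 2, 0); (0, 0, 0, 1, 1); (1, 1, 1, 0, 0); (0, 0, 1, 0, 0))


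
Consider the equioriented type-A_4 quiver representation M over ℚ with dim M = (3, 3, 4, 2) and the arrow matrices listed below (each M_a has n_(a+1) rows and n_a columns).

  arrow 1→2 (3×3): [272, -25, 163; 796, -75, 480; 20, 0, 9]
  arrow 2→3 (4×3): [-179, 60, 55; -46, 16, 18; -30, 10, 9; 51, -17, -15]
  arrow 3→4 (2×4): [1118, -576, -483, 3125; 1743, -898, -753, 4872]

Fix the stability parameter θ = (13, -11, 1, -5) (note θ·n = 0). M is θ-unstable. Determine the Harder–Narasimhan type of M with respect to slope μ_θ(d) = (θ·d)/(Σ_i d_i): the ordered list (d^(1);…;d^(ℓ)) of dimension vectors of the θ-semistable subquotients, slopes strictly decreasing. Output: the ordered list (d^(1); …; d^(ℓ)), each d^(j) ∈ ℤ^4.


Barcode: M ≅ I[1,1], I[1,4]^2, I[2,3], I[3,3]. HN layers by μ_θ (4 steps, strictly decreasing):
  μ^(1)=13; μ^(2)=1; μ^(3)=-1/2; μ^(4)=-11

((1, 0, 0, 0); (0, 0, 2, 0); (2, 2, 2, 2); (0, 1, 0, 0))


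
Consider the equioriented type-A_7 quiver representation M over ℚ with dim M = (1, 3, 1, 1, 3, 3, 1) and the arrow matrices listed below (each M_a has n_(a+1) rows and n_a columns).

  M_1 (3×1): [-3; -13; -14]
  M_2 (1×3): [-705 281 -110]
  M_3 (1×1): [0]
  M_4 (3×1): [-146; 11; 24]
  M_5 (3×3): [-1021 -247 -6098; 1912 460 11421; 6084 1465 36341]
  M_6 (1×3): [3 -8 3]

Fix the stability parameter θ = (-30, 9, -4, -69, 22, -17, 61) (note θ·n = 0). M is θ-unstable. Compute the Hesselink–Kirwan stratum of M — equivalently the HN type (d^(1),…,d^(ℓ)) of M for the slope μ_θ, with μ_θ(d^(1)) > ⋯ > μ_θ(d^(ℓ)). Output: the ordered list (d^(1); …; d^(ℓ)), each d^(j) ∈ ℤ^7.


Via rank(M_{q-1}∘⋯∘M_p): M ≅ I[1,3], I[2,2]^2, I[4,6], I[5,6], I[5,7].
μ_θ-semistable layers: μ^(1)=61; μ^(2)=9; μ^(3)=5/2; μ^(4)=-30; μ^(5)=-69

((0, 0, 0, 0, 0, 0, 1); (0, 2, 0, 0, 0, 0, 0); (0, 1, 1, 0, 3, 3, 0); (1, 0, 0, 0, 0, 0, 0); (0, 0, 0, 1, 0, 0, 0))


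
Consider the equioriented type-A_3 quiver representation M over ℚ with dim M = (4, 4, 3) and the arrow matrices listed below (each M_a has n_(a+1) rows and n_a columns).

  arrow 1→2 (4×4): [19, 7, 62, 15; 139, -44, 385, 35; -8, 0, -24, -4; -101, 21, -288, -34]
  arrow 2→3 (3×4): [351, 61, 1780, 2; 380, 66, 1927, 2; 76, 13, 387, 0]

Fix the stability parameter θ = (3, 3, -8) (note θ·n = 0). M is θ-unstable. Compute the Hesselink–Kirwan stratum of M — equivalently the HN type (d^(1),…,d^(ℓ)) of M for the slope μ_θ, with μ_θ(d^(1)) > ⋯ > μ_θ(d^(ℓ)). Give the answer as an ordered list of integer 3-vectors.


Interval decomposition of M: I[1,1], I[1,3]^3, I[2,2].
HN type (ℓ=2): μ^(1)=3; μ^(2)=-2/3

((1, 1, 0); (3, 3, 3))


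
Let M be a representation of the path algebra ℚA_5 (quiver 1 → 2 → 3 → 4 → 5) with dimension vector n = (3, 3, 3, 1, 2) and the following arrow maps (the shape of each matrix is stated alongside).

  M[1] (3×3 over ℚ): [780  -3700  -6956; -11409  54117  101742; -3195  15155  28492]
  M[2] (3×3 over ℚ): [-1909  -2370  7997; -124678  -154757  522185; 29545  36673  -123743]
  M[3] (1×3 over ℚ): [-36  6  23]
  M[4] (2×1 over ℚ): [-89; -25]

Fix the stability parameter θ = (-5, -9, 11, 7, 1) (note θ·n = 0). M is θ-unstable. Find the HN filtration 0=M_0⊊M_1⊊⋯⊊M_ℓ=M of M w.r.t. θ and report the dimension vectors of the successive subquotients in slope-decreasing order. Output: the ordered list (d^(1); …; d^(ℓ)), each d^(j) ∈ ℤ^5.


Via rank(M_{q-1}∘⋯∘M_p): M ≅ I[1,1], I[1,3], I[1,5], I[2,3], I[5,5].
μ_θ-semistable layers: μ^(1)=11; μ^(2)=19/3; μ^(3)=1; μ^(4)=-5; μ^(5)=-7; μ^(6)=-9

((0, 0, 2, 0, 0); (0, 0, 1, 1, 1); (0, 0, 0, 0, 1); (1, 0, 0, 0, 0); (2, 2, 0, 0, 0); (0, 1, 0, 0, 0))


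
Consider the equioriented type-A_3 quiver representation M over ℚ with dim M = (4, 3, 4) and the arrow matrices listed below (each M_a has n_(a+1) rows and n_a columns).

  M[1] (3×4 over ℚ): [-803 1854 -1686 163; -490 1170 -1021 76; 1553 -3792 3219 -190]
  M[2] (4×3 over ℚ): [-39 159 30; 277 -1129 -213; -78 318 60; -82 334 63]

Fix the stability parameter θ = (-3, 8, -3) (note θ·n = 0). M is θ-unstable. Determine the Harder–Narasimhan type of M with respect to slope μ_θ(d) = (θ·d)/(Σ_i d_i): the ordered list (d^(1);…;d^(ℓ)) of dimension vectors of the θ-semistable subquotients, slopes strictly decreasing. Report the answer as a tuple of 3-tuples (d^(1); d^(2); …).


Interval decomposition of M: I[1,1], I[1,2], I[1,3]^2, I[3,3]^2.
HN type (ℓ=3): μ^(1)=8; μ^(2)=5/2; μ^(3)=-3

((0, 1, 0); (0, 2, 2); (4, 0, 2))


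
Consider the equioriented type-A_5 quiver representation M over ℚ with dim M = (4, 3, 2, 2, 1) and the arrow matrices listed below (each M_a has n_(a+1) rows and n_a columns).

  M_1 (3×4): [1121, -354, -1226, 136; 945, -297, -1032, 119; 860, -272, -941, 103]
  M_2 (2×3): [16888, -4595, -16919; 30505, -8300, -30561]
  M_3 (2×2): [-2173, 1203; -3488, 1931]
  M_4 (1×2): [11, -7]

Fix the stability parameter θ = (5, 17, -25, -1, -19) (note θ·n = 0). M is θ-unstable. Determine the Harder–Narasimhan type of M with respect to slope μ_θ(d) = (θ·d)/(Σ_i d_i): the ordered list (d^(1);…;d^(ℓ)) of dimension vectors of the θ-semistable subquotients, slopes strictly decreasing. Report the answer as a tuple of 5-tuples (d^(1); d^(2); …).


Barcode: M ≅ I[1,1], I[1,2], I[1,4], I[1,5]. HN layers by μ_θ (4 steps, strictly decreasing):
  μ^(1)=17; μ^(2)=5; μ^(3)=-1; μ^(4)=-23/5

((0, 1, 0, 0, 0); (2, 0, 0, 0, 0); (1, 1, 1, 1, 0); (1, 1, 1, 1, 1))


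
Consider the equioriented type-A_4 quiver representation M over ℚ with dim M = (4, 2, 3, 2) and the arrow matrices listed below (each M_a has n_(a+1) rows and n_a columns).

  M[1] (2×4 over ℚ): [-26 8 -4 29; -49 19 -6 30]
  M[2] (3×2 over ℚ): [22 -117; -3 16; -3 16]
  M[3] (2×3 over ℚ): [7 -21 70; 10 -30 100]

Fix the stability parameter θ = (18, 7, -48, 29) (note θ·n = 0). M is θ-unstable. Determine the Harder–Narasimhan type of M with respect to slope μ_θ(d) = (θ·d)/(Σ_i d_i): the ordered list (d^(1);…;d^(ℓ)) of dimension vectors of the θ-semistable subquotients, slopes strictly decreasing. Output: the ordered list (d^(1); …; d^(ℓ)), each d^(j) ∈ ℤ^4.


Via rank(M_{q-1}∘⋯∘M_p): M ≅ I[1,1]^2, I[1,3], I[1,4], I[3,3], I[4,4].
μ_θ-semistable layers: μ^(1)=29; μ^(2)=18; μ^(3)=-23/3; μ^(4)=-48

((0, 0, 0, 2); (2, 0, 0, 0); (2, 2, 2, 0); (0, 0, 1, 0))


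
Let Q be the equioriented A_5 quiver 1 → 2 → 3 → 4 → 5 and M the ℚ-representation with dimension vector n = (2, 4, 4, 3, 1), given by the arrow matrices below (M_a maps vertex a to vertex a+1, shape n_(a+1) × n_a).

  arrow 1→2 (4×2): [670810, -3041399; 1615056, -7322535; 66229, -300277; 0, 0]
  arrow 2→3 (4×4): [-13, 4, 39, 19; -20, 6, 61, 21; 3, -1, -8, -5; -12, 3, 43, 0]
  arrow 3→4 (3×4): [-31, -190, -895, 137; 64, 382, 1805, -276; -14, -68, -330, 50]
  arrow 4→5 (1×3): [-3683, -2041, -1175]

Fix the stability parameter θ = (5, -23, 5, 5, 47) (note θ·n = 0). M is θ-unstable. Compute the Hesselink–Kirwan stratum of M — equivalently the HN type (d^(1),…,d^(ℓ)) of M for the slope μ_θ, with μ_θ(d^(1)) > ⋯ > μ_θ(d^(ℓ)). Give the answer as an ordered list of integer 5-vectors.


Via rank(M_{q-1}∘⋯∘M_p): M ≅ I[1,3]^2, I[2,4], I[2,5], I[4,4].
μ_θ-semistable layers: μ^(1)=47; μ^(2)=5; μ^(3)=-9; μ^(4)=-23

((0, 0, 0, 0, 1); (0, 0, 4, 3, 0); (2, 2, 0, 0, 0); (0, 2, 0, 0, 0))


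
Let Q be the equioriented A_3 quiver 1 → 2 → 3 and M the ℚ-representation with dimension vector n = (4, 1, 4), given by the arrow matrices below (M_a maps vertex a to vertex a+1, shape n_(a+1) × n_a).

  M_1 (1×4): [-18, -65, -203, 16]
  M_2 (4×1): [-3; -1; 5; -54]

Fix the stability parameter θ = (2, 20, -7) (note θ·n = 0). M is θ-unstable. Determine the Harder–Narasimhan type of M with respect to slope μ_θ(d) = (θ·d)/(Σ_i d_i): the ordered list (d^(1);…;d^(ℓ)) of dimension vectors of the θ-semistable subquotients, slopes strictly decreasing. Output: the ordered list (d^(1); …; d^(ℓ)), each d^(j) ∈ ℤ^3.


Barcode: M ≅ I[1,1]^3, I[1,3], I[3,3]^3. HN layers by μ_θ (3 steps, strictly decreasing):
  μ^(1)=13/2; μ^(2)=2; μ^(3)=-7

((0, 1, 1); (4, 0, 0); (0, 0, 3))


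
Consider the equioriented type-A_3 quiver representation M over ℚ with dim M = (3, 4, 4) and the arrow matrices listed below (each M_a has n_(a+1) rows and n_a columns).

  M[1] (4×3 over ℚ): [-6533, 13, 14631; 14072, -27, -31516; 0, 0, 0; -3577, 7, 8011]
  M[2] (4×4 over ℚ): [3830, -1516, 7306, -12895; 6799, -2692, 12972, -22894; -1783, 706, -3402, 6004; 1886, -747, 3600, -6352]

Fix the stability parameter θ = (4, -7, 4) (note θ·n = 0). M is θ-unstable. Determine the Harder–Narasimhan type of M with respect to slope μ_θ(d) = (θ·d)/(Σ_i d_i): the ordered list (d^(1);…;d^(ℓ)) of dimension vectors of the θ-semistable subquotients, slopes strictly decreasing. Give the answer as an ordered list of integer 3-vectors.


Via rank(M_{q-1}∘⋯∘M_p): M ≅ I[1,1], I[1,3]^2, I[2,3]^2.
μ_θ-semistable layers: μ^(1)=4; μ^(2)=-3/2; μ^(3)=-7

((1, 0, 4); (2, 2, 0); (0, 2, 0))


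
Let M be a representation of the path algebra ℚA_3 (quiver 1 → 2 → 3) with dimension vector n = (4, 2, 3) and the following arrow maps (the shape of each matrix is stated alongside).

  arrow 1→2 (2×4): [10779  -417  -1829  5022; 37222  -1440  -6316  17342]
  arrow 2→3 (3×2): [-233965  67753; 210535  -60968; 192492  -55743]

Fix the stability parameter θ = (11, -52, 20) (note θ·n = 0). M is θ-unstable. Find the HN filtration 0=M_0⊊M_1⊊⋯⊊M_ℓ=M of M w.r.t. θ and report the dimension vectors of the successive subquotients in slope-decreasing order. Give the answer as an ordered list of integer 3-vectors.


Via rank(M_{q-1}∘⋯∘M_p): M ≅ I[1,1]^2, I[1,3]^2, I[3,3].
μ_θ-semistable layers: μ^(1)=20; μ^(2)=11; μ^(3)=-41/2

((0, 0, 3); (2, 0, 0); (2, 2, 0))


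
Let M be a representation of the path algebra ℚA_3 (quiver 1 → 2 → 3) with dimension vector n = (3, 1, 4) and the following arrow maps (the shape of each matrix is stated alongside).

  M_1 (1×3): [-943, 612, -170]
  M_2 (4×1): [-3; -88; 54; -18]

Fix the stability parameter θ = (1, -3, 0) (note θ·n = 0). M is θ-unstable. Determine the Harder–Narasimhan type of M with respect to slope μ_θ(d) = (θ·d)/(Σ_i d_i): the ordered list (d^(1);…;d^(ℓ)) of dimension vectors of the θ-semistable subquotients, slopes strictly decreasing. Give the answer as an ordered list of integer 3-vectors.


Via rank(M_{q-1}∘⋯∘M_p): M ≅ I[1,1]^2, I[1,3], I[3,3]^3.
μ_θ-semistable layers: μ^(1)=1; μ^(2)=0; μ^(3)=-1

((2, 0, 0); (0, 0, 4); (1, 1, 0))


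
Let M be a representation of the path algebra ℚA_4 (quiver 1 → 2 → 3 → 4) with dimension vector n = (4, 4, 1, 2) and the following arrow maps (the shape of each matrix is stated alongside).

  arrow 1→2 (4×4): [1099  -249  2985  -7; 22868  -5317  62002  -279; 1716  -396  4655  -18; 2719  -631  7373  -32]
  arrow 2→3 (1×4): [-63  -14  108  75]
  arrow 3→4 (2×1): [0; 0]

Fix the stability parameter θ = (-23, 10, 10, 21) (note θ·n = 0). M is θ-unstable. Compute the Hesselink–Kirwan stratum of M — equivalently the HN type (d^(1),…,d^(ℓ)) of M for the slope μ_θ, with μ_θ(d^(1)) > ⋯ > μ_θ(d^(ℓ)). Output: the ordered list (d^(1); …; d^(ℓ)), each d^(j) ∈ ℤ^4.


Barcode: M ≅ I[1,2]^3, I[1,3], I[4,4]^2. HN layers by μ_θ (3 steps, strictly decreasing):
  μ^(1)=21; μ^(2)=10; μ^(3)=-23

((0, 0, 0, 2); (0, 4, 1, 0); (4, 0, 0, 0))


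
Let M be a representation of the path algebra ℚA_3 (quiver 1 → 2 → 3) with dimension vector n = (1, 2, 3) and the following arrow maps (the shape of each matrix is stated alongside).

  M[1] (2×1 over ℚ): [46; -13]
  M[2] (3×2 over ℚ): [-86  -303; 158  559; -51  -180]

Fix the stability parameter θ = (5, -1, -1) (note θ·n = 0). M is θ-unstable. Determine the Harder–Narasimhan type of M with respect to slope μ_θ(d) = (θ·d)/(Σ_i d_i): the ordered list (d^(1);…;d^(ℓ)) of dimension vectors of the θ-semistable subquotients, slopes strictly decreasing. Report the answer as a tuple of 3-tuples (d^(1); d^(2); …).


Interval decomposition of M: I[1,3], I[2,3], I[3,3].
HN type (ℓ=2): μ^(1)=1; μ^(2)=-1

((1, 1, 1); (0, 1, 2))


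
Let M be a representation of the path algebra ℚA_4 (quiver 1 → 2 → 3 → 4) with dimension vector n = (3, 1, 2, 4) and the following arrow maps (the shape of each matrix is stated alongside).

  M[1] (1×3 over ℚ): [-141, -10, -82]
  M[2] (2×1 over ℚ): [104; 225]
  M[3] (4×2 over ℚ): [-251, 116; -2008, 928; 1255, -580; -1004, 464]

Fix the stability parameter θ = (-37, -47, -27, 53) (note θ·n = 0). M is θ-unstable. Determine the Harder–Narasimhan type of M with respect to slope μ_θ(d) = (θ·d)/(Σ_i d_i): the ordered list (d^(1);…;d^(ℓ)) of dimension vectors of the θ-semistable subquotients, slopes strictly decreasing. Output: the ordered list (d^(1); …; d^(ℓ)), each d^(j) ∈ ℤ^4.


Interval decomposition of M: I[1,1]^2, I[1,4], I[3,3], I[4,4]^3.
HN type (ℓ=4): μ^(1)=53; μ^(2)=-27; μ^(3)=-37; μ^(4)=-42

((0, 0, 0, 4); (0, 0, 2, 0); (2, 0, 0, 0); (1, 1, 0, 0))


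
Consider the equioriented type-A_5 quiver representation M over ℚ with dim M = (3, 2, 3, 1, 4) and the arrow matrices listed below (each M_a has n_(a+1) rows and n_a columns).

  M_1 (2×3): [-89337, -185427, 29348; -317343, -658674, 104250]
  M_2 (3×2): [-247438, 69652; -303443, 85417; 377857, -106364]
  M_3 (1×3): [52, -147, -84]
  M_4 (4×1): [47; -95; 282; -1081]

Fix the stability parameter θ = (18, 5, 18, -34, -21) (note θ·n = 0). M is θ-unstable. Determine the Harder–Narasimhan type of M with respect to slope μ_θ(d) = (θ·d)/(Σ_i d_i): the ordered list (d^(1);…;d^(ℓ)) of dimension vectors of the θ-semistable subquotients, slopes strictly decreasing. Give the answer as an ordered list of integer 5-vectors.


Via rank(M_{q-1}∘⋯∘M_p): M ≅ I[1,1], I[1,3], I[1,5], I[3,3], I[5,5]^3.
μ_θ-semistable layers: μ^(1)=18; μ^(2)=23/2; μ^(3)=-14/5; μ^(4)=-21

((1, 0, 2, 0, 0); (1, 1, 0, 0, 0); (1, 1, 1, 1, 1); (0, 0, 0, 0, 3))


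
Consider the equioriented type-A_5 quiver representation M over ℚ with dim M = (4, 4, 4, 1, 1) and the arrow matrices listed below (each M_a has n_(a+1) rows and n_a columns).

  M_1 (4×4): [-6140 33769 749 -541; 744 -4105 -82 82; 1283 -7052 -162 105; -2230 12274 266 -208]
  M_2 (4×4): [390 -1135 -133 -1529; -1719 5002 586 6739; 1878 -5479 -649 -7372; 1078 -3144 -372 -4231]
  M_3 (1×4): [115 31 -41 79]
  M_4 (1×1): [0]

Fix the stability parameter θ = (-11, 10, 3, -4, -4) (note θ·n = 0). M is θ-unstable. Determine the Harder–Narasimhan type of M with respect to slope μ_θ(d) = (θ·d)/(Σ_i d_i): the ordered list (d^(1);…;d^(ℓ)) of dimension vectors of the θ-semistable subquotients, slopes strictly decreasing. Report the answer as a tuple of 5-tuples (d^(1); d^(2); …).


Via rank(M_{q-1}∘⋯∘M_p): M ≅ I[1,2], I[1,3]^2, I[1,4], I[3,3], I[5,5].
μ_θ-semistable layers: μ^(1)=10; μ^(2)=13/2; μ^(3)=3; μ^(4)=-4; μ^(5)=-11

((0, 1, 0, 0, 0); (0, 2, 2, 0, 0); (0, 1, 2, 1, 0); (0, 0, 0, 0, 1); (4, 0, 0, 0, 0))


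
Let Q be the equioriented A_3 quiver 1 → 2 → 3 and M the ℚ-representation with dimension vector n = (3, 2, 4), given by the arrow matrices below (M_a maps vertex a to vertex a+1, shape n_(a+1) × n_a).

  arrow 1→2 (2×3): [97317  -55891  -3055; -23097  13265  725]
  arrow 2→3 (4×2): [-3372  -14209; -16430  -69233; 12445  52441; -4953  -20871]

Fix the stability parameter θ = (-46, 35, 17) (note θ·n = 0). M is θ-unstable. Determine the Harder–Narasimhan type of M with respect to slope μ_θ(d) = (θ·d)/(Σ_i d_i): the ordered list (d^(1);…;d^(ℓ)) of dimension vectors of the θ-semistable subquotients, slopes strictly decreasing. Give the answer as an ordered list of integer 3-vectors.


Interval decomposition of M: I[1,1], I[1,3]^2, I[3,3]^2.
HN type (ℓ=3): μ^(1)=26; μ^(2)=17; μ^(3)=-46

((0, 2, 2); (0, 0, 2); (3, 0, 0))


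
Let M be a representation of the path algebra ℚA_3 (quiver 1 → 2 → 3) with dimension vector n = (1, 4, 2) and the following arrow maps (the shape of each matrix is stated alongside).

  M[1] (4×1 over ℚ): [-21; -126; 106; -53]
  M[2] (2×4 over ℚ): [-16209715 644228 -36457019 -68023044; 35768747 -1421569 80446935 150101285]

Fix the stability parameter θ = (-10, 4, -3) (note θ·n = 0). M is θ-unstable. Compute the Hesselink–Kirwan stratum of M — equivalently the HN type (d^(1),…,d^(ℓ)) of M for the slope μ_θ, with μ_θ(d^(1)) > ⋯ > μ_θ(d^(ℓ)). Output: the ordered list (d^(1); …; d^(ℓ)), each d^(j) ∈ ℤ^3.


Interval decomposition of M: I[1,3], I[2,2]^2, I[2,3].
HN type (ℓ=3): μ^(1)=4; μ^(2)=1/2; μ^(3)=-10

((0, 2, 0); (0, 2, 2); (1, 0, 0))


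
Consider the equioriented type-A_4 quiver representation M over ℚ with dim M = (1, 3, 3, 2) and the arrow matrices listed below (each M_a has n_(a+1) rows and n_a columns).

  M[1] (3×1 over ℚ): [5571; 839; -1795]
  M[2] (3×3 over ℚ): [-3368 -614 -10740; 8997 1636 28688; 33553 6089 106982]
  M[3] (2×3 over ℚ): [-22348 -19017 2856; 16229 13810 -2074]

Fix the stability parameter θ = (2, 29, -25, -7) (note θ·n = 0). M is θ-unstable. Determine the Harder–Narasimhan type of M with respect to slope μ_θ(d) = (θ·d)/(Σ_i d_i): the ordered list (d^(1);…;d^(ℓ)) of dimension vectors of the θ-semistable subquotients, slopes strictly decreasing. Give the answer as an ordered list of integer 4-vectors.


Barcode: M ≅ I[1,4], I[2,2], I[2,3], I[3,4]. HN layers by μ_θ (5 steps, strictly decreasing):
  μ^(1)=29; μ^(2)=2; μ^(3)=-1/4; μ^(4)=-7; μ^(5)=-25

((0, 1, 0, 0); (0, 1, 1, 0); (1, 1, 1, 1); (0, 0, 0, 1); (0, 0, 1, 0))


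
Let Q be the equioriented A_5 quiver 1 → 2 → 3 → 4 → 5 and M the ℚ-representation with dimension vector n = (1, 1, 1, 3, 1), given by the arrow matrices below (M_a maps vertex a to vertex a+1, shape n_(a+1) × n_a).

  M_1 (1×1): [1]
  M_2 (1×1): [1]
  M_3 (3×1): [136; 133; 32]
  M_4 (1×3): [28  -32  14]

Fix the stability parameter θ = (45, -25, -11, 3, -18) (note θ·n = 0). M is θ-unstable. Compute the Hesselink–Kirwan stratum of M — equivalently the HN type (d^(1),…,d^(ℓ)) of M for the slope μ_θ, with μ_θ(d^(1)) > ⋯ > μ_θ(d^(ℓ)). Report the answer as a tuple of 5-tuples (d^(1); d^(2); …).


Barcode: M ≅ I[1,4], I[4,4], I[4,5]. HN layers by μ_θ (2 steps, strictly decreasing):
  μ^(1)=3; μ^(2)=-15/2

((1, 1, 1, 2, 0); (0, 0, 0, 1, 1))


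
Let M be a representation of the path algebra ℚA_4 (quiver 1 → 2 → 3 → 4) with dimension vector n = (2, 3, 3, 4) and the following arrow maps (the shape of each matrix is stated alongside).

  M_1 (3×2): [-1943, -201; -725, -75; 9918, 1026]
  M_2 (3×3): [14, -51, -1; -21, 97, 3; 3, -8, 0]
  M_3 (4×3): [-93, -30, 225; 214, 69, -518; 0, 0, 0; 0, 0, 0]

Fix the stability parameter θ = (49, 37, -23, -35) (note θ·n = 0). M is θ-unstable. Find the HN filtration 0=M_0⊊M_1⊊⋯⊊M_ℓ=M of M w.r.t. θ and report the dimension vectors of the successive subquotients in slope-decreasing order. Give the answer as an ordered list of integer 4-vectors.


Interval decomposition of M: I[1,1], I[1,3], I[2,2], I[2,4], I[3,4], I[4,4]^2.
HN type (ℓ=6): μ^(1)=49; μ^(2)=37; μ^(3)=21; μ^(4)=-7; μ^(5)=-29; μ^(6)=-35

((1, 0, 0, 0); (0, 1, 0, 0); (1, 1, 1, 0); (0, 1, 1, 1); (0, 0, 1, 1); (0, 0, 0, 2))


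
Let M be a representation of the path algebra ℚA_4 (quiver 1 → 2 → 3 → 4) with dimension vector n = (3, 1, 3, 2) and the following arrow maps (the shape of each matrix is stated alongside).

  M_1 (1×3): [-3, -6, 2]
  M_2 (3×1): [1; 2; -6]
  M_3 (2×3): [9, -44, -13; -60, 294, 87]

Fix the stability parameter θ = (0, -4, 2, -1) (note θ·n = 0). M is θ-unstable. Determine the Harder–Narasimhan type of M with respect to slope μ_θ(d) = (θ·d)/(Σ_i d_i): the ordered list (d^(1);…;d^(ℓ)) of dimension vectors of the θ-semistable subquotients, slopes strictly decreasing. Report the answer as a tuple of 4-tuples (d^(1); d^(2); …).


Via rank(M_{q-1}∘⋯∘M_p): M ≅ I[1,1]^2, I[1,4], I[3,3], I[3,4].
μ_θ-semistable layers: μ^(1)=2; μ^(2)=1/2; μ^(3)=0; μ^(4)=-2

((0, 0, 1, 0); (0, 0, 2, 2); (2, 0, 0, 0); (1, 1, 0, 0))


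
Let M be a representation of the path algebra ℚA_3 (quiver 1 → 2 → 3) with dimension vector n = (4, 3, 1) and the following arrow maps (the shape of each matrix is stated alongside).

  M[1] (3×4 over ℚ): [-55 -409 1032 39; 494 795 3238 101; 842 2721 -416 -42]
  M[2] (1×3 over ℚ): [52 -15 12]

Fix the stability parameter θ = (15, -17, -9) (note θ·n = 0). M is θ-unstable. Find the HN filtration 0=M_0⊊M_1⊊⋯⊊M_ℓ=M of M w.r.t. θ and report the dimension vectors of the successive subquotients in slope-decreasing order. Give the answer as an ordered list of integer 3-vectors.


Barcode: M ≅ I[1,1], I[1,2]^2, I[1,3]. HN layers by μ_θ (3 steps, strictly decreasing):
  μ^(1)=15; μ^(2)=-1; μ^(3)=-11/3

((1, 0, 0); (2, 2, 0); (1, 1, 1))


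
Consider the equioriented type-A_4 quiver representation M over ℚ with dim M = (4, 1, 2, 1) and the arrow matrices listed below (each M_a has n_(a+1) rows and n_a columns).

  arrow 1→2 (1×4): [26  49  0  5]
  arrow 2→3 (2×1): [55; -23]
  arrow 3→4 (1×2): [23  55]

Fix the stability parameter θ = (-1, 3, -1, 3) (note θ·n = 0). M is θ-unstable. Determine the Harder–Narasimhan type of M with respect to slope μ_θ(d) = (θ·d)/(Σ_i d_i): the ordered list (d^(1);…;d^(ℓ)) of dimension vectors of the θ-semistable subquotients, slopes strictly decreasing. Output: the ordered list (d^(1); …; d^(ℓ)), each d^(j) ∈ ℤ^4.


Via rank(M_{q-1}∘⋯∘M_p): M ≅ I[1,1]^3, I[1,3], I[3,4].
μ_θ-semistable layers: μ^(1)=3; μ^(2)=1; μ^(3)=-1

((0, 0, 0, 1); (0, 1, 1, 0); (4, 0, 1, 0))


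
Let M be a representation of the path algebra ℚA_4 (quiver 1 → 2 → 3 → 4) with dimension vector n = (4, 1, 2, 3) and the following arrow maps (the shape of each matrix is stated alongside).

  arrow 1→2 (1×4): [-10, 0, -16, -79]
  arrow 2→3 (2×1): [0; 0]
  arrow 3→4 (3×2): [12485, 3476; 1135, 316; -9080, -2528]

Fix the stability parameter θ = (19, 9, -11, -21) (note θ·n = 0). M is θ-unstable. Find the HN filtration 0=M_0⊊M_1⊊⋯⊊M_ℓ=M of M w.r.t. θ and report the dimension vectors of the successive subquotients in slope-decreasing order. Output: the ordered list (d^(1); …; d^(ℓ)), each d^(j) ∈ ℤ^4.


Via rank(M_{q-1}∘⋯∘M_p): M ≅ I[1,1]^3, I[1,2], I[3,3], I[3,4], I[4,4]^2.
μ_θ-semistable layers: μ^(1)=19; μ^(2)=14; μ^(3)=-11; μ^(4)=-16; μ^(5)=-21

((3, 0, 0, 0); (1, 1, 0, 0); (0, 0, 1, 0); (0, 0, 1, 1); (0, 0, 0, 2))


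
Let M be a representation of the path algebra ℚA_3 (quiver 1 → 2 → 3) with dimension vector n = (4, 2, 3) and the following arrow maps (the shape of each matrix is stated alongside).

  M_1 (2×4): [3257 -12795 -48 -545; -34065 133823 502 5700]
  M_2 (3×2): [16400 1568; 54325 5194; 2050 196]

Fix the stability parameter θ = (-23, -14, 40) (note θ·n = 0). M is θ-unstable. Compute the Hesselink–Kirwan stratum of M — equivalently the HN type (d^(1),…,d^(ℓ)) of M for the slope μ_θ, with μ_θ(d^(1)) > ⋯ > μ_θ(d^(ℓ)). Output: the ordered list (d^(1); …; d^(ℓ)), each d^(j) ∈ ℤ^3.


Via rank(M_{q-1}∘⋯∘M_p): M ≅ I[1,1]^2, I[1,2], I[1,3], I[3,3]^2.
μ_θ-semistable layers: μ^(1)=40; μ^(2)=-14; μ^(3)=-23

((0, 0, 3); (0, 2, 0); (4, 0, 0))


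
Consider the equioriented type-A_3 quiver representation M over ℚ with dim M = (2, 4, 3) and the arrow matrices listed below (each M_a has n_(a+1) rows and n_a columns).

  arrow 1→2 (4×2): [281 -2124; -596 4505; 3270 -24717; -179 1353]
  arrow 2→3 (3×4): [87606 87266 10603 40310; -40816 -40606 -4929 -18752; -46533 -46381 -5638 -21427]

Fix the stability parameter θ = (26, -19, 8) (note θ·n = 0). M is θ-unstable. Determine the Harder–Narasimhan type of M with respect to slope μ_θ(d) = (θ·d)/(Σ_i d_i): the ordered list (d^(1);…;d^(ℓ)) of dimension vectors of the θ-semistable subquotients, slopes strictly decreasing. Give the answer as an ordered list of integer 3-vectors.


Interval decomposition of M: I[1,2], I[1,3], I[2,3]^2.
HN type (ℓ=3): μ^(1)=8; μ^(2)=7/2; μ^(3)=-19

((0, 0, 3); (2, 2, 0); (0, 2, 0))


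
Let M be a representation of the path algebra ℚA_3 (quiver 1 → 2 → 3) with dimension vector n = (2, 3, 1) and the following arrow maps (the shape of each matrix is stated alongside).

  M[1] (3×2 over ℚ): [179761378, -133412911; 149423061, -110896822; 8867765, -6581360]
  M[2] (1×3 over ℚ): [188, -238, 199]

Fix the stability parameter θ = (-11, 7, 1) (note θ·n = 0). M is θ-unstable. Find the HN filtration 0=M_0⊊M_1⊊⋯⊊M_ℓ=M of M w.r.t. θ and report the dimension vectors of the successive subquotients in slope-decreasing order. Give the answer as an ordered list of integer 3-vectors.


Via rank(M_{q-1}∘⋯∘M_p): M ≅ I[1,2], I[1,3], I[2,2].
μ_θ-semistable layers: μ^(1)=7; μ^(2)=4; μ^(3)=-11

((0, 2, 0); (0, 1, 1); (2, 0, 0))


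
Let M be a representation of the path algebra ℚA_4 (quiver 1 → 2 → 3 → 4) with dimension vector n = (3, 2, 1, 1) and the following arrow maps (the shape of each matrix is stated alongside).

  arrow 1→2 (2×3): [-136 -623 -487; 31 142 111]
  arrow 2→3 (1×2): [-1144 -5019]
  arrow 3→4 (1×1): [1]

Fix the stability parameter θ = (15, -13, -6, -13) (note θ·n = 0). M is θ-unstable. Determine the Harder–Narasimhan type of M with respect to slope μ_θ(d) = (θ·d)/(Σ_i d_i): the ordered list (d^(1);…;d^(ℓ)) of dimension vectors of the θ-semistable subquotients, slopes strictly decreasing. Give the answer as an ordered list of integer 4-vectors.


Barcode: M ≅ I[1,1], I[1,2], I[1,4]. HN layers by μ_θ (3 steps, strictly decreasing):
  μ^(1)=15; μ^(2)=1; μ^(3)=-17/4

((1, 0, 0, 0); (1, 1, 0, 0); (1, 1, 1, 1))


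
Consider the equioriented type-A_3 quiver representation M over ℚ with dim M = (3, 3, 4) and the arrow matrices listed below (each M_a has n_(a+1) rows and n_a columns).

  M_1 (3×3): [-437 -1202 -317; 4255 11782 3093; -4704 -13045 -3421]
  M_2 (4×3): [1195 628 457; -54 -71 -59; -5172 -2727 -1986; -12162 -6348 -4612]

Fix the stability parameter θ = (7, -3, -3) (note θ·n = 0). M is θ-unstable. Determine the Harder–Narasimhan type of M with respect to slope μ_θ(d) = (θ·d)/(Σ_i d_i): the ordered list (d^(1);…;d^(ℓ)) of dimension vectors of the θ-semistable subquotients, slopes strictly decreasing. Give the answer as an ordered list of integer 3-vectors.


Via rank(M_{q-1}∘⋯∘M_p): M ≅ I[1,3]^3, I[3,3].
μ_θ-semistable layers: μ^(1)=1/3; μ^(2)=-3

((3, 3, 3); (0, 0, 1))


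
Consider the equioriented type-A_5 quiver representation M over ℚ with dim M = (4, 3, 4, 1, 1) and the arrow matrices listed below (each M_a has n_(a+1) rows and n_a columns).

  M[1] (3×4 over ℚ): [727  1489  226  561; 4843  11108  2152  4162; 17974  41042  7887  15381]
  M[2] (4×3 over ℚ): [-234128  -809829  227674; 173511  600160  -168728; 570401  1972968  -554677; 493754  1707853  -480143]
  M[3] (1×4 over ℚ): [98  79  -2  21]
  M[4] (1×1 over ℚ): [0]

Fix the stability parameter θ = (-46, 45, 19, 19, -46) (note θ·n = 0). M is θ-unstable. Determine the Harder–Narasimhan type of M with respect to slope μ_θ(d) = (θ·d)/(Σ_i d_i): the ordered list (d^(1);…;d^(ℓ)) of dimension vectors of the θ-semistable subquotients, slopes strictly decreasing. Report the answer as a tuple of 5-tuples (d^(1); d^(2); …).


Via rank(M_{q-1}∘⋯∘M_p): M ≅ I[1,1], I[1,3]^2, I[1,4], I[3,3], I[5,5].
μ_θ-semistable layers: μ^(1)=32; μ^(2)=83/3; μ^(3)=19; μ^(4)=-46

((0, 2, 2, 0, 0); (0, 1, 1, 1, 0); (0, 0, 1, 0, 0); (4, 0, 0, 0, 1))
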